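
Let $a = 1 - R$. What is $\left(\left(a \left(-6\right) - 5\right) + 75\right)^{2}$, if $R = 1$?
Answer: $4900$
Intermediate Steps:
$a = 0$ ($a = 1 - 1 = 0$)
$\left(\left(a \left(-6\right) - 5\right) + 75\right)^{2} = \left(\left(0 \left(-6\right) - 5\right) + 75\right)^{2} = \left(\left(0 - 5\right) + 75\right)^{2} = \left(-5 + 75\right)^{2} = 70^{2} = 4900$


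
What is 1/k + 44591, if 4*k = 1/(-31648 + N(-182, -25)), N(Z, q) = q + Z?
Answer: -82829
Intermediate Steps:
N(Z, q) = Z + q
k = -1/127420 (k = 1/(4*(-31648 + (-182 - 25))) = 1/(4*(-31648 - 207)) = (¼)/(-31855) = (¼)*(-1/31855) = -1/127420 ≈ -7.8481e-6)
1/k + 44591 = 1/(-1/127420) + 44591 = -127420 + 44591 = -82829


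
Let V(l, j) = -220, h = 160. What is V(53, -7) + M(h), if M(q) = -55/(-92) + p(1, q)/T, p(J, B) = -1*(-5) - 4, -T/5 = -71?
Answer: -7165583/32660 ≈ -219.40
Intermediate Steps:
T = 355 (T = -5*(-71) = 355)
p(J, B) = 1 (p(J, B) = 5 - 4 = 1)
M(q) = 19617/32660 (M(q) = -55/(-92) + 1/355 = -55*(-1/92) + 1*(1/355) = 55/92 + 1/355 = 19617/32660)
V(53, -7) + M(h) = -220 + 19617/32660 = -7165583/32660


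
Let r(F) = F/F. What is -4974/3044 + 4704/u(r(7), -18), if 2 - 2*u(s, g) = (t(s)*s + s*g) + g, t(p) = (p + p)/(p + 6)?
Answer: 4149011/16742 ≈ 247.82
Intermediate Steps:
t(p) = 2*p/(6 + p) (t(p) = (2*p)/(6 + p) = 2*p/(6 + p))
r(F) = 1
u(s, g) = 1 - g/2 - s**2/(6 + s) - g*s/2 (u(s, g) = 1 - (((2*s/(6 + s))*s + s*g) + g)/2 = 1 - ((2*s**2/(6 + s) + g*s) + g)/2 = 1 - ((g*s + 2*s**2/(6 + s)) + g)/2 = 1 - (g + g*s + 2*s**2/(6 + s))/2 = 1 + (-g/2 - s**2/(6 + s) - g*s/2) = 1 - g/2 - s**2/(6 + s) - g*s/2)
-4974/3044 + 4704/u(r(7), -18) = -4974/3044 + 4704/(((-1*1**2 + (6 + 1)*(2 - 1*(-18) - 1*(-18)*1)/2)/(6 + 1))) = -4974*1/3044 + 4704/(((-1*1 + (1/2)*7*(2 + 18 + 18))/7)) = -2487/1522 + 4704/(((-1 + (1/2)*7*38)/7)) = -2487/1522 + 4704/(((-1 + 133)/7)) = -2487/1522 + 4704/(((1/7)*132)) = -2487/1522 + 4704/(132/7) = -2487/1522 + 4704*(7/132) = -2487/1522 + 2744/11 = 4149011/16742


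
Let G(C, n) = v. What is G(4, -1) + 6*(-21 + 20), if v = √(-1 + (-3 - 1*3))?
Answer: -6 + I*√7 ≈ -6.0 + 2.6458*I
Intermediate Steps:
v = I*√7 (v = √(-1 + (-3 - 3)) = √(-1 - 6) = √(-7) = I*√7 ≈ 2.6458*I)
G(C, n) = I*√7
G(4, -1) + 6*(-21 + 20) = I*√7 + 6*(-21 + 20) = I*√7 + 6*(-1) = I*√7 - 6 = -6 + I*√7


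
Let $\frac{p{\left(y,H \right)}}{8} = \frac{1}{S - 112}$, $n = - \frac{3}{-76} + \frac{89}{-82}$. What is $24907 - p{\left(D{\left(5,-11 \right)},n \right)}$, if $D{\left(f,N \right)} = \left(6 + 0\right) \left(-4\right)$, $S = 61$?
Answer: $\frac{1270265}{51} \approx 24907.0$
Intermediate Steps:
$D{\left(f,N \right)} = -24$ ($D{\left(f,N \right)} = 6 \left(-4\right) = -24$)
$n = - \frac{3259}{3116}$ ($n = \left(-3\right) \left(- \frac{1}{76}\right) + 89 \left(- \frac{1}{82}\right) = \frac{3}{76} - \frac{89}{82} = - \frac{3259}{3116} \approx -1.0459$)
$p{\left(y,H \right)} = - \frac{8}{51}$ ($p{\left(y,H \right)} = \frac{8}{61 - 112} = \frac{8}{-51} = 8 \left(- \frac{1}{51}\right) = - \frac{8}{51}$)
$24907 - p{\left(D{\left(5,-11 \right)},n \right)} = 24907 - - \frac{8}{51} = 24907 + \frac{8}{51} = \frac{1270265}{51}$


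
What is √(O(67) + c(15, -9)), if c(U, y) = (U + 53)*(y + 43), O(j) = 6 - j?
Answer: √2251 ≈ 47.445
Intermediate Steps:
c(U, y) = (43 + y)*(53 + U) (c(U, y) = (53 + U)*(43 + y) = (43 + y)*(53 + U))
√(O(67) + c(15, -9)) = √((6 - 1*67) + (2279 + 43*15 + 53*(-9) + 15*(-9))) = √((6 - 67) + (2279 + 645 - 477 - 135)) = √(-61 + 2312) = √2251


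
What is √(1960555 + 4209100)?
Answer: √6169655 ≈ 2483.9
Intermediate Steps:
√(1960555 + 4209100) = √6169655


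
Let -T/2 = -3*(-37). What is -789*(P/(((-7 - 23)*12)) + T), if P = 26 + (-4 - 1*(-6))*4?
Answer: 10513951/60 ≈ 1.7523e+5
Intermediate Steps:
T = -222 (T = -(-6)*(-37) = -2*111 = -222)
P = 34 (P = 26 + (-4 + 6)*4 = 26 + 2*4 = 26 + 8 = 34)
-789*(P/(((-7 - 23)*12)) + T) = -789*(34/(((-7 - 23)*12)) - 222) = -789*(34/((-30*12)) - 222) = -789*(34/(-360) - 222) = -789*(34*(-1/360) - 222) = -789*(-17/180 - 222) = -789*(-39977/180) = 10513951/60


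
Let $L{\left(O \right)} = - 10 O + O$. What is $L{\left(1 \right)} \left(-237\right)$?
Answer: $2133$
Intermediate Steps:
$L{\left(O \right)} = - 9 O$
$L{\left(1 \right)} \left(-237\right) = \left(-9\right) 1 \left(-237\right) = \left(-9\right) \left(-237\right) = 2133$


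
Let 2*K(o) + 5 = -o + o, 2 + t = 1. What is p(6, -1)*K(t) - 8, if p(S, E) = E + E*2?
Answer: -½ ≈ -0.50000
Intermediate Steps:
t = -1 (t = -2 + 1 = -1)
p(S, E) = 3*E (p(S, E) = E + 2*E = 3*E)
K(o) = -5/2 (K(o) = -5/2 + (-o + o)/2 = -5/2 + (½)*0 = -5/2 + 0 = -5/2)
p(6, -1)*K(t) - 8 = (3*(-1))*(-5/2) - 8 = -3*(-5/2) - 8 = 15/2 - 8 = -½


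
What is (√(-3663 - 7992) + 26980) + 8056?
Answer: 35036 + 3*I*√1295 ≈ 35036.0 + 107.96*I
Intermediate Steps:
(√(-3663 - 7992) + 26980) + 8056 = (√(-11655) + 26980) + 8056 = (3*I*√1295 + 26980) + 8056 = (26980 + 3*I*√1295) + 8056 = 35036 + 3*I*√1295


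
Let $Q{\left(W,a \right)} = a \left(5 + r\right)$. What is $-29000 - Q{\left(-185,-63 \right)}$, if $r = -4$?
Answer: $-28937$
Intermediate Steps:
$Q{\left(W,a \right)} = a$ ($Q{\left(W,a \right)} = a \left(5 - 4\right) = a 1 = a$)
$-29000 - Q{\left(-185,-63 \right)} = -29000 - -63 = -29000 + 63 = -28937$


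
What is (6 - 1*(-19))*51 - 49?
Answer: 1226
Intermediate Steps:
(6 - 1*(-19))*51 - 49 = (6 + 19)*51 - 49 = 25*51 - 49 = 1275 - 49 = 1226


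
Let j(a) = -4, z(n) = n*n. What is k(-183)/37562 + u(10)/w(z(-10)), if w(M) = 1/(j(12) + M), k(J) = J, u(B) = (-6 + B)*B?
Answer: 144237897/37562 ≈ 3840.0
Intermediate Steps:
z(n) = n²
u(B) = B*(-6 + B)
w(M) = 1/(-4 + M)
k(-183)/37562 + u(10)/w(z(-10)) = -183/37562 + (10*(-6 + 10))/(1/(-4 + (-10)²)) = -183*1/37562 + (10*4)/(1/(-4 + 100)) = -183/37562 + 40/(1/96) = -183/37562 + 40*96 = -183/37562 + 3840 = 144237897/37562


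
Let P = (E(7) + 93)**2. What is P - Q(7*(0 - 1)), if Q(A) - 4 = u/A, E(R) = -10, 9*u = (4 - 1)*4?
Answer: 144589/21 ≈ 6885.2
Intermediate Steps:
u = 4/3 (u = ((4 - 1)*4)/9 = (3*4)/9 = (1/9)*12 = 4/3 ≈ 1.3333)
Q(A) = 4 + 4/(3*A)
P = 6889 (P = (-10 + 93)**2 = 83**2 = 6889)
P - Q(7*(0 - 1)) = 6889 - (4 + 4/(3*((7*(0 - 1))))) = 6889 - (4 + 4/(3*((7*(-1))))) = 6889 - (4 + (4/3)/(-7)) = 6889 - (4 + (4/3)*(-1/7)) = 6889 - (4 - 4/21) = 6889 - 1*80/21 = 6889 - 80/21 = 144589/21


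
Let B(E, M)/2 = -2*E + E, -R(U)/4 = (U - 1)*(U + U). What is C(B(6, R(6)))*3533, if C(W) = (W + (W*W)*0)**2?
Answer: 508752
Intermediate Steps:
R(U) = -8*U*(-1 + U) (R(U) = -4*(U - 1)*(U + U) = -4*(-1 + U)*2*U = -8*U*(-1 + U))
B(E, M) = -2*E (B(E, M) = 2*(-2*E + E) = 2*(-E) = -2*E)
C(W) = W**2 (C(W) = (W + W**2*0)**2 = (W + 0)**2 = W**2)
C(B(6, R(6)))*3533 = (-2*6)**2*3533 = (-12)**2*3533 = 144*3533 = 508752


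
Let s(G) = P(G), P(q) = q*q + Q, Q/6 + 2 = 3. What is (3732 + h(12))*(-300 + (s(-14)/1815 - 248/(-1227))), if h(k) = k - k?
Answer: -276749995448/247445 ≈ -1.1184e+6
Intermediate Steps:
Q = 6 (Q = -12 + 6*3 = -12 + 18 = 6)
P(q) = 6 + q**2 (P(q) = q*q + 6 = q**2 + 6 = 6 + q**2)
s(G) = 6 + G**2
h(k) = 0
(3732 + h(12))*(-300 + (s(-14)/1815 - 248/(-1227))) = (3732 + 0)*(-300 + ((6 + (-14)**2)/1815 - 248/(-1227))) = 3732*(-300 + ((6 + 196)*(1/1815) - 248*(-1/1227))) = 3732*(-300 + (202*(1/1815) + 248/1227)) = 3732*(-300 + (202/1815 + 248/1227)) = 3732*(-300 + 232658/742335) = 3732*(-222467842/742335) = -276749995448/247445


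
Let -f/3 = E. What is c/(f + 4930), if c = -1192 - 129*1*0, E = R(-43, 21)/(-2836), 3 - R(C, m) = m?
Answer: -1690256/6990713 ≈ -0.24179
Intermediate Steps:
R(C, m) = 3 - m
E = 9/1418 (E = (3 - 1*21)/(-2836) = (3 - 21)*(-1/2836) = -18*(-1/2836) = 9/1418 ≈ 0.0063470)
f = -27/1418 (f = -3*9/1418 = -27/1418 ≈ -0.019041)
c = -1192 (c = -1192 - 129*0 = -1192 - 1*0 = -1192 + 0 = -1192)
c/(f + 4930) = -1192/(-27/1418 + 4930) = -1192/6990713/1418 = -1192*1418/6990713 = -1690256/6990713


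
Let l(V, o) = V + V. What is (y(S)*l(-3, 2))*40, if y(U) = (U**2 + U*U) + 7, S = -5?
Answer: -13680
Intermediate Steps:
l(V, o) = 2*V
y(U) = 7 + 2*U**2 (y(U) = (U**2 + U**2) + 7 = 2*U**2 + 7 = 7 + 2*U**2)
(y(S)*l(-3, 2))*40 = ((7 + 2*(-5)**2)*(2*(-3)))*40 = ((7 + 2*25)*(-6))*40 = ((7 + 50)*(-6))*40 = (57*(-6))*40 = -342*40 = -13680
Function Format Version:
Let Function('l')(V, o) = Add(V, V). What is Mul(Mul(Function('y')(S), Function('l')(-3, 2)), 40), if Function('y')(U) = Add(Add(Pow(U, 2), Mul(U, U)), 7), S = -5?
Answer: -13680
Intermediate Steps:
Function('l')(V, o) = Mul(2, V)
Function('y')(U) = Add(7, Mul(2, Pow(U, 2))) (Function('y')(U) = Add(Add(Pow(U, 2), Pow(U, 2)), 7) = Add(Mul(2, Pow(U, 2)), 7) = Add(7, Mul(2, Pow(U, 2))))
Mul(Mul(Function('y')(S), Function('l')(-3, 2)), 40) = Mul(Mul(Add(7, Mul(2, Pow(-5, 2))), Mul(2, -3)), 40) = Mul(Mul(Add(7, Mul(2, 25)), -6), 40) = Mul(Mul(Add(7, 50), -6), 40) = Mul(Mul(57, -6), 40) = Mul(-342, 40) = -13680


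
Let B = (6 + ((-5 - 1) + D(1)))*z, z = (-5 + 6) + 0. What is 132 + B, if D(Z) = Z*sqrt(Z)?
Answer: 133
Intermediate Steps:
z = 1 (z = 1 + 0 = 1)
D(Z) = Z**(3/2)
B = 1 (B = (6 + ((-5 - 1) + 1**(3/2)))*1 = (6 + (-6 + 1))*1 = (6 - 5)*1 = 1*1 = 1)
132 + B = 132 + 1 = 133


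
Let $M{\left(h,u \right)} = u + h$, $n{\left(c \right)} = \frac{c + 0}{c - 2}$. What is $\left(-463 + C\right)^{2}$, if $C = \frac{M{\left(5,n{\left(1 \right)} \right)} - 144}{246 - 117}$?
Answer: $\frac{3584057689}{16641} \approx 2.1538 \cdot 10^{5}$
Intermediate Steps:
$n{\left(c \right)} = \frac{c}{-2 + c}$
$M{\left(h,u \right)} = h + u$
$C = - \frac{140}{129}$ ($C = \frac{\left(5 + 1 \frac{1}{-2 + 1}\right) - 144}{246 - 117} = \frac{\left(5 + 1 \frac{1}{-1}\right) - 144}{129} = \left(\left(5 + 1 \left(-1\right)\right) - 144\right) \frac{1}{129} = \left(\left(5 - 1\right) - 144\right) \frac{1}{129} = \left(4 - 144\right) \frac{1}{129} = \left(-140\right) \frac{1}{129} = - \frac{140}{129} \approx -1.0853$)
$\left(-463 + C\right)^{2} = \left(-463 - \frac{140}{129}\right)^{2} = \left(- \frac{59867}{129}\right)^{2} = \frac{3584057689}{16641}$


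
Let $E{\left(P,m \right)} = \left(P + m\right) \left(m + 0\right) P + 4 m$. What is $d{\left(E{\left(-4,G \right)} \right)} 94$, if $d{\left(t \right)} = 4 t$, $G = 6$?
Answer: $-9024$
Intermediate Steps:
$E{\left(P,m \right)} = 4 m + P m \left(P + m\right)$ ($E{\left(P,m \right)} = \left(P + m\right) m P + 4 m = m \left(P + m\right) P + 4 m = P m \left(P + m\right) + 4 m = 4 m + P m \left(P + m\right)$)
$d{\left(E{\left(-4,G \right)} \right)} 94 = 4 \cdot 6 \left(4 + \left(-4\right)^{2} - 24\right) 94 = 4 \cdot 6 \left(4 + 16 - 24\right) 94 = 4 \cdot 6 \left(-4\right) 94 = 4 \left(-24\right) 94 = \left(-96\right) 94 = -9024$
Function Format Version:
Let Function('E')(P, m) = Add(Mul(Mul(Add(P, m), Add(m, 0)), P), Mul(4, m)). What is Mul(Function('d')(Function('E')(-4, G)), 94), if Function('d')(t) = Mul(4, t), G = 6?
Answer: -9024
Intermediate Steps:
Function('E')(P, m) = Add(Mul(4, m), Mul(P, m, Add(P, m))) (Function('E')(P, m) = Add(Mul(Mul(Add(P, m), m), P), Mul(4, m)) = Add(Mul(Mul(m, Add(P, m)), P), Mul(4, m)) = Add(Mul(P, m, Add(P, m)), Mul(4, m)) = Add(Mul(4, m), Mul(P, m, Add(P, m))))
Mul(Function('d')(Function('E')(-4, G)), 94) = Mul(Mul(4, Mul(6, Add(4, Pow(-4, 2), Mul(-4, 6)))), 94) = Mul(Mul(4, Mul(6, Add(4, 16, -24))), 94) = Mul(Mul(4, Mul(6, -4)), 94) = Mul(Mul(4, -24), 94) = Mul(-96, 94) = -9024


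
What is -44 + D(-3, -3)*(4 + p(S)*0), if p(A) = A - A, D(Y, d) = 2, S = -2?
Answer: -36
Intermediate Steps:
p(A) = 0
-44 + D(-3, -3)*(4 + p(S)*0) = -44 + 2*(4 + 0*0) = -44 + 2*(4 + 0) = -44 + 2*4 = -44 + 8 = -36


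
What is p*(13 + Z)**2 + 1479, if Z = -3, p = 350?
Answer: 36479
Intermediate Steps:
p*(13 + Z)**2 + 1479 = 350*(13 - 3)**2 + 1479 = 350*10**2 + 1479 = 350*100 + 1479 = 35000 + 1479 = 36479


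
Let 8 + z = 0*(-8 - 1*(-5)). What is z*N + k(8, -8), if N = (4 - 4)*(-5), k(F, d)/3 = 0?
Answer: 0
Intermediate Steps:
k(F, d) = 0 (k(F, d) = 3*0 = 0)
z = -8 (z = -8 + 0*(-8 - 1*(-5)) = -8 + 0*(-8 + 5) = -8 + 0*(-3) = -8 + 0 = -8)
N = 0 (N = 0*(-5) = 0)
z*N + k(8, -8) = -8*0 + 0 = 0 + 0 = 0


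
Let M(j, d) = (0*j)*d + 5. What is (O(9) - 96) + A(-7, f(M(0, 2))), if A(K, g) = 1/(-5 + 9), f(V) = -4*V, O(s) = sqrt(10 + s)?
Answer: -383/4 + sqrt(19) ≈ -91.391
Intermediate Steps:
M(j, d) = 5 (M(j, d) = 0*d + 5 = 0 + 5 = 5)
A(K, g) = 1/4
(O(9) - 96) + A(-7, f(M(0, 2))) = (sqrt(10 + 9) - 96) + 1/4 = (sqrt(19) - 96) + 1/4 = (-96 + sqrt(19)) + 1/4 = -383/4 + sqrt(19)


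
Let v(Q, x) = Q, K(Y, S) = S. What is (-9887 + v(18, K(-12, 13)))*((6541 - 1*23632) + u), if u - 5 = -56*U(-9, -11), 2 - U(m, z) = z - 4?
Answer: 178017022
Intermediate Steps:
U(m, z) = 6 - z (U(m, z) = 2 - (z - 4) = 2 - (-4 + z) = 2 + (4 - z) = 6 - z)
u = -947 (u = 5 - 56*(6 - 1*(-11)) = 5 - 56*(6 + 11) = 5 - 56*17 = 5 - 952 = -947)
(-9887 + v(18, K(-12, 13)))*((6541 - 1*23632) + u) = (-9887 + 18)*((6541 - 1*23632) - 947) = -9869*((6541 - 23632) - 947) = -9869*(-17091 - 947) = -9869*(-18038) = 178017022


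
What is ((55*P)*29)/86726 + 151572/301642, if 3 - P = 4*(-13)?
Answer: 19803388861/13080102046 ≈ 1.5140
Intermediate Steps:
P = 55 (P = 3 - 4*(-13) = 3 - 1*(-52) = 3 + 52 = 55)
((55*P)*29)/86726 + 151572/301642 = ((55*55)*29)/86726 + 151572/301642 = (3025*29)*(1/86726) + 151572*(1/301642) = 87725*(1/86726) + 75786/150821 = 87725/86726 + 75786/150821 = 19803388861/13080102046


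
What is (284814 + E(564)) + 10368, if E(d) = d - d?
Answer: 295182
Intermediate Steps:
E(d) = 0
(284814 + E(564)) + 10368 = (284814 + 0) + 10368 = 284814 + 10368 = 295182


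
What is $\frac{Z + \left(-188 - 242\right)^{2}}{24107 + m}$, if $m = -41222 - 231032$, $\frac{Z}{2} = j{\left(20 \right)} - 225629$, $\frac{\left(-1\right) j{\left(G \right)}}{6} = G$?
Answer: $\frac{266598}{248147} \approx 1.0744$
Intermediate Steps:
$j{\left(G \right)} = - 6 G$
$Z = -451498$ ($Z = 2 \left(\left(-6\right) 20 - 225629\right) = 2 \left(-120 - 225629\right) = 2 \left(-225749\right) = -451498$)
$m = -272254$
$\frac{Z + \left(-188 - 242\right)^{2}}{24107 + m} = \frac{-451498 + \left(-188 - 242\right)^{2}}{24107 - 272254} = \frac{-451498 + \left(-430\right)^{2}}{-248147} = \left(-451498 + 184900\right) \left(- \frac{1}{248147}\right) = \left(-266598\right) \left(- \frac{1}{248147}\right) = \frac{266598}{248147}$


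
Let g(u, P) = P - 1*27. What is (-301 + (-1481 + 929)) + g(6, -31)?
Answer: -911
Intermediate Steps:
g(u, P) = -27 + P (g(u, P) = P - 27 = -27 + P)
(-301 + (-1481 + 929)) + g(6, -31) = (-301 + (-1481 + 929)) + (-27 - 31) = (-301 - 552) - 58 = -853 - 58 = -911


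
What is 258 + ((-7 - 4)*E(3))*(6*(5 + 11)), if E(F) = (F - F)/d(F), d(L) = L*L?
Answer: 258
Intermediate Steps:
d(L) = L²
E(F) = 0 (E(F) = (F - F)/(F²) = 0/F² = 0)
258 + ((-7 - 4)*E(3))*(6*(5 + 11)) = 258 + ((-7 - 4)*0)*(6*(5 + 11)) = 258 + (-11*0)*(6*16) = 258 + 0*96 = 258 + 0 = 258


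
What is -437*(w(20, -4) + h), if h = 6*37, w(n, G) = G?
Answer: -95266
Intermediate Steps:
h = 222
-437*(w(20, -4) + h) = -437*(-4 + 222) = -437*218 = -95266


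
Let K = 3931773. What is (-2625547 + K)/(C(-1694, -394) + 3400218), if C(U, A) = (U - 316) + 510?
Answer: 653113/1699359 ≈ 0.38433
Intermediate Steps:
C(U, A) = 194 + U (C(U, A) = (-316 + U) + 510 = 194 + U)
(-2625547 + K)/(C(-1694, -394) + 3400218) = (-2625547 + 3931773)/((194 - 1694) + 3400218) = 1306226/(-1500 + 3400218) = 1306226/3398718 = 1306226*(1/3398718) = 653113/1699359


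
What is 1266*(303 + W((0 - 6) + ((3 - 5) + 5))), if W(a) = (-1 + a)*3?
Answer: 368406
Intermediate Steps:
W(a) = -3 + 3*a
1266*(303 + W((0 - 6) + ((3 - 5) + 5))) = 1266*(303 + (-3 + 3*((0 - 6) + ((3 - 5) + 5)))) = 1266*(303 + (-3 + 3*(-6 + (-2 + 5)))) = 1266*(303 + (-3 + 3*(-6 + 3))) = 1266*(303 + (-3 + 3*(-3))) = 1266*(303 + (-3 - 9)) = 1266*(303 - 12) = 1266*291 = 368406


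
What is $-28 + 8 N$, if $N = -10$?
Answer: $-108$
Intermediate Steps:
$-28 + 8 N = -28 + 8 \left(-10\right) = -28 - 80 = -108$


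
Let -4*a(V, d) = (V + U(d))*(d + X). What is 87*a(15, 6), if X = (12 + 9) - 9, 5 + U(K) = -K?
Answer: -1566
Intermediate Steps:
U(K) = -5 - K
X = 12 (X = 21 - 9 = 12)
a(V, d) = -(12 + d)*(-5 + V - d)/4 (a(V, d) = -(V + (-5 - d))*(d + 12)/4 = -(-5 + V - d)*(12 + d)/4 = -(12 + d)*(-5 + V - d)/4)
87*a(15, 6) = 87*(15 - 3*15 + (¼)*6² + (17/4)*6 - ¼*15*6) = 87*(15 - 45 + (¼)*36 + 51/2 - 45/2) = 87*(15 - 45 + 9 + 51/2 - 45/2) = 87*(-18) = -1566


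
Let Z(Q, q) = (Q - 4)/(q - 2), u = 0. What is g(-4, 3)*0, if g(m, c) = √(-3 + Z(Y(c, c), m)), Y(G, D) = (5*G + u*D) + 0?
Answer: 0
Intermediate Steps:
Y(G, D) = 5*G (Y(G, D) = (5*G + 0*D) + 0 = (5*G + 0) + 0 = 5*G + 0 = 5*G)
Z(Q, q) = (-4 + Q)/(-2 + q)
g(m, c) = √(-3 + (-4 + 5*c)/(-2 + m))
g(-4, 3)*0 = √((2 - 3*(-4) + 5*3)/(-2 - 4))*0 = √((2 + 12 + 15)/(-6))*0 = √(-⅙*29)*0 = √(-29/6)*0 = (I*√174/6)*0 = 0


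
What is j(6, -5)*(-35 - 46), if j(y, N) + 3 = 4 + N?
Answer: 324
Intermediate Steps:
j(y, N) = 1 + N (j(y, N) = -3 + (4 + N) = 1 + N)
j(6, -5)*(-35 - 46) = (1 - 5)*(-35 - 46) = -4*(-81) = 324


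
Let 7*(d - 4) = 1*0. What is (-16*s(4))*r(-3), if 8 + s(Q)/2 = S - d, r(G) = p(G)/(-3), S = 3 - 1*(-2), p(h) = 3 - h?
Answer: -448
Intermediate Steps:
S = 5 (S = 3 + 2 = 5)
d = 4 (d = 4 + (1*0)/7 = 4 + (⅐)*0 = 4 + 0 = 4)
r(G) = -1 + G/3 (r(G) = (3 - G)/(-3) = (3 - G)*(-⅓) = -1 + G/3)
s(Q) = -14 (s(Q) = -16 + 2*(5 - 1*4) = -16 + 2*(5 - 4) = -16 + 2*1 = -16 + 2 = -14)
(-16*s(4))*r(-3) = (-16*(-14))*(-1 + (⅓)*(-3)) = 224*(-1 - 1) = 224*(-2) = -448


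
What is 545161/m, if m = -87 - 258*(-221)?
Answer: 545161/56931 ≈ 9.5758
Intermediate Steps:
m = 56931 (m = -87 + 57018 = 56931)
545161/m = 545161/56931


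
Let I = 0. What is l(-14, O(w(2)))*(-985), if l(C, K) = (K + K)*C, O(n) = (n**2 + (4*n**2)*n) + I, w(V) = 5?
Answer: 14479500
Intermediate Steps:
O(n) = n**2 + 4*n**3 (O(n) = (n**2 + (4*n**2)*n) + 0 = (n**2 + 4*n**3) + 0 = n**2 + 4*n**3)
l(C, K) = 2*C*K (l(C, K) = (2*K)*C = 2*C*K)
l(-14, O(w(2)))*(-985) = (2*(-14)*(5**2*(1 + 4*5)))*(-985) = (2*(-14)*(25*(1 + 20)))*(-985) = (2*(-14)*(25*21))*(-985) = (2*(-14)*525)*(-985) = -14700*(-985) = 14479500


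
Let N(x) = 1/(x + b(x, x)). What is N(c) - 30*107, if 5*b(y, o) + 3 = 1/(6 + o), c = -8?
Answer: -279280/87 ≈ -3210.1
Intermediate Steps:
b(y, o) = -⅗ + 1/(5*(6 + o))
N(x) = 1/(x + (-17 - 3*x)/(5*(6 + x)))
N(c) - 30*107 = 5*(6 - 8)/(-17 + 5*(-8)² + 27*(-8)) - 30*107 = 5*(-2)/(-17 + 5*64 - 216) - 3210 = 5*(-2)/(-17 + 320 - 216) - 3210 = 5*(-2)/87 - 3210 = 5*(1/87)*(-2) - 3210 = -10/87 - 3210 = -279280/87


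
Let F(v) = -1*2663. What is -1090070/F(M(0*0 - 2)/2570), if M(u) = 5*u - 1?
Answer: 1090070/2663 ≈ 409.34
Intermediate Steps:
M(u) = -1 + 5*u
F(v) = -2663
-1090070/F(M(0*0 - 2)/2570) = -1090070/(-2663) = -1090070*(-1/2663) = 1090070/2663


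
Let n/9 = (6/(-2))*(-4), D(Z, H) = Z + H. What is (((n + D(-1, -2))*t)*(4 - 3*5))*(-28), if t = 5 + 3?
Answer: 258720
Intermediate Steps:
D(Z, H) = H + Z
n = 108 (n = 9*((6/(-2))*(-4)) = 9*((6*(-1/2))*(-4)) = 9*(-3*(-4)) = 9*12 = 108)
t = 8
(((n + D(-1, -2))*t)*(4 - 3*5))*(-28) = (((108 + (-2 - 1))*8)*(4 - 3*5))*(-28) = (((108 - 3)*8)*(4 - 15))*(-28) = ((105*8)*(-11))*(-28) = (840*(-11))*(-28) = -9240*(-28) = 258720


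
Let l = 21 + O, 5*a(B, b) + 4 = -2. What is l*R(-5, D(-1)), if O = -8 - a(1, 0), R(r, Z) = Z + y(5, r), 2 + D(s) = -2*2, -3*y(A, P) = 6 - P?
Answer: -2059/15 ≈ -137.27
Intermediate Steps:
y(A, P) = -2 + P/3 (y(A, P) = -(6 - P)/3 = -2 + P/3)
a(B, b) = -6/5 (a(B, b) = -⅘ + (⅕)*(-2) = -⅘ - ⅖ = -6/5)
D(s) = -6 (D(s) = -2 - 2*2 = -2 - 4 = -6)
R(r, Z) = -2 + Z + r/3 (R(r, Z) = Z + (-2 + r/3) = -2 + Z + r/3)
O = -34/5 (O = -8 - 1*(-6/5) = -8 + 6/5 = -34/5 ≈ -6.8000)
l = 71/5 (l = 21 - 34/5 = 71/5 ≈ 14.200)
l*R(-5, D(-1)) = 71*(-2 - 6 + (⅓)*(-5))/5 = 71*(-2 - 6 - 5/3)/5 = (71/5)*(-29/3) = -2059/15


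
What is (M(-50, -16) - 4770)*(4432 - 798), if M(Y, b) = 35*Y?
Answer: -23693680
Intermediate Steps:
(M(-50, -16) - 4770)*(4432 - 798) = (35*(-50) - 4770)*(4432 - 798) = (-1750 - 4770)*3634 = -6520*3634 = -23693680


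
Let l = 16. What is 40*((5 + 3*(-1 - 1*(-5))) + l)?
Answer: 1320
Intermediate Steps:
40*((5 + 3*(-1 - 1*(-5))) + l) = 40*((5 + 3*(-1 - 1*(-5))) + 16) = 40*((5 + 3*(-1 + 5)) + 16) = 40*((5 + 3*4) + 16) = 40*((5 + 12) + 16) = 40*(17 + 16) = 40*33 = 1320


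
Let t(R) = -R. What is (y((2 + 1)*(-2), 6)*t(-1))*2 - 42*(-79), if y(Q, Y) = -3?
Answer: 3312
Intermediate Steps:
(y((2 + 1)*(-2), 6)*t(-1))*2 - 42*(-79) = -(-3)*(-1)*2 - 42*(-79) = -3*1*2 + 3318 = -3*2 + 3318 = -6 + 3318 = 3312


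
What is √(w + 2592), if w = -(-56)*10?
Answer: 4*√197 ≈ 56.143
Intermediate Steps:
w = 560 (w = -1*(-560) = 560)
√(w + 2592) = √(560 + 2592) = √3152 = 4*√197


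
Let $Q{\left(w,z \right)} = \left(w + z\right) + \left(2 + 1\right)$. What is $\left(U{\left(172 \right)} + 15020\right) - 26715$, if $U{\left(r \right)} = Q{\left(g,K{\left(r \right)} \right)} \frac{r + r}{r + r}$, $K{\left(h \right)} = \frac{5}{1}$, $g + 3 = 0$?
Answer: $-11690$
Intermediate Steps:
$g = -3$ ($g = -3 + 0 = -3$)
$K{\left(h \right)} = 5$ ($K{\left(h \right)} = 5 \cdot 1 = 5$)
$Q{\left(w,z \right)} = 3 + w + z$ ($Q{\left(w,z \right)} = \left(w + z\right) + 3 = 3 + w + z$)
$U{\left(r \right)} = 5$ ($U{\left(r \right)} = \left(3 - 3 + 5\right) \frac{r + r}{r + r} = 5 \frac{2 r}{2 r} = 5 \cdot 2 r \frac{1}{2 r} = 5 \cdot 1 = 5$)
$\left(U{\left(172 \right)} + 15020\right) - 26715 = \left(5 + 15020\right) - 26715 = 15025 - 26715 = -11690$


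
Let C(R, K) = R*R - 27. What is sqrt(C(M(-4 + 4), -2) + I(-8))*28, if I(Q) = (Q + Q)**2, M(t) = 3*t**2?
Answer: 28*sqrt(229) ≈ 423.72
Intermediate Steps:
I(Q) = 4*Q**2 (I(Q) = (2*Q)**2 = 4*Q**2)
C(R, K) = -27 + R**2 (C(R, K) = R**2 - 27 = -27 + R**2)
sqrt(C(M(-4 + 4), -2) + I(-8))*28 = sqrt((-27 + (3*(-4 + 4)**2)**2) + 4*(-8)**2)*28 = sqrt((-27 + (3*0**2)**2) + 4*64)*28 = sqrt((-27 + (3*0)**2) + 256)*28 = sqrt((-27 + 0**2) + 256)*28 = sqrt((-27 + 0) + 256)*28 = sqrt(-27 + 256)*28 = sqrt(229)*28 = 28*sqrt(229)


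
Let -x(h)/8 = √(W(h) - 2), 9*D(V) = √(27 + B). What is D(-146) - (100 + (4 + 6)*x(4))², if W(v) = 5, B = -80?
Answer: -29200 + 16000*√3 + I*√53/9 ≈ -1487.2 + 0.8089*I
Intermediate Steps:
D(V) = I*√53/9 (D(V) = √(27 - 80)/9 = √(-53)/9 = (I*√53)/9 = I*√53/9)
x(h) = -8*√3 (x(h) = -8*√(5 - 2) = -8*√3)
D(-146) - (100 + (4 + 6)*x(4))² = I*√53/9 - (100 + (4 + 6)*(-8*√3))² = I*√53/9 - (100 + 10*(-8*√3))² = I*√53/9 - (100 - 80*√3)² = -(100 - 80*√3)² + I*√53/9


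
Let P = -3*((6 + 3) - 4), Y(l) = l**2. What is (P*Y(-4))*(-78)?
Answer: 18720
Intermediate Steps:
P = -15 (P = -3*(9 - 4) = -3*5 = -15)
(P*Y(-4))*(-78) = -15*(-4)**2*(-78) = -15*16*(-78) = -240*(-78) = 18720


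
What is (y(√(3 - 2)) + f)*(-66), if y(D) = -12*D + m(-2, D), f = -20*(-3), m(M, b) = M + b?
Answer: -3102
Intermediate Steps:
f = 60
y(D) = -2 - 11*D (y(D) = -12*D + (-2 + D) = -2 - 11*D)
(y(√(3 - 2)) + f)*(-66) = ((-2 - 11*√(3 - 2)) + 60)*(-66) = ((-2 - 11*√1) + 60)*(-66) = ((-2 - 11*1) + 60)*(-66) = ((-2 - 11) + 60)*(-66) = (-13 + 60)*(-66) = 47*(-66) = -3102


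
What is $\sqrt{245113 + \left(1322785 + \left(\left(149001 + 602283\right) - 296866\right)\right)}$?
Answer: $2 \sqrt{505579} \approx 1422.1$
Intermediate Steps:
$\sqrt{245113 + \left(1322785 + \left(\left(149001 + 602283\right) - 296866\right)\right)} = \sqrt{245113 + \left(1322785 + \left(751284 - 296866\right)\right)} = \sqrt{245113 + \left(1322785 + 454418\right)} = \sqrt{245113 + 1777203} = \sqrt{2022316} = 2 \sqrt{505579}$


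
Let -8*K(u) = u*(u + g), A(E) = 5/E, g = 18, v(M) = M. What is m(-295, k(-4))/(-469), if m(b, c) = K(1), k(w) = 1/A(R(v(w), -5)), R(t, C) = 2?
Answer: 19/3752 ≈ 0.0050640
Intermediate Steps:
k(w) = ⅖ (k(w) = 1/(5/2) = ⅖)
K(u) = -u*(18 + u)/8 (K(u) = -u*(u + 18)/8 = -u*(18 + u)/8)
m(b, c) = -19/8 (m(b, c) = -⅛*1*(18 + 1) = -⅛*1*19 = -19/8)
m(-295, k(-4))/(-469) = -19/8/(-469) = -19/8*(-1/469) = 19/3752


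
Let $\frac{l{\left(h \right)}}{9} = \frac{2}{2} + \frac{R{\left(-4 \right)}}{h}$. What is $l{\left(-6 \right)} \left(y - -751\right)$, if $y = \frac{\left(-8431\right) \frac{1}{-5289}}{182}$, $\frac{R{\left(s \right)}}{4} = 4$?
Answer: $- \frac{3614597645}{320866} \approx -11265.0$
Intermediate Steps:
$R{\left(s \right)} = 16$ ($R{\left(s \right)} = 4 \cdot 4 = 16$)
$y = \frac{8431}{962598}$ ($y = \left(-8431\right) \left(- \frac{1}{5289}\right) \frac{1}{182} = \frac{8431}{5289} \cdot \frac{1}{182} = \frac{8431}{962598} \approx 0.0087586$)
$l{\left(h \right)} = 9 + \frac{144}{h}$ ($l{\left(h \right)} = 9 \left(\frac{2}{2} + \frac{16}{h}\right) = 9 \left(2 \cdot \frac{1}{2} + \frac{16}{h}\right) = 9 \left(1 + \frac{16}{h}\right) = 9 + \frac{144}{h}$)
$l{\left(-6 \right)} \left(y - -751\right) = \left(9 + \frac{144}{-6}\right) \left(\frac{8431}{962598} - -751\right) = \left(9 + 144 \left(- \frac{1}{6}\right)\right) \left(\frac{8431}{962598} + 751\right) = \left(9 - 24\right) \frac{722919529}{962598} = \left(-15\right) \frac{722919529}{962598} = - \frac{3614597645}{320866}$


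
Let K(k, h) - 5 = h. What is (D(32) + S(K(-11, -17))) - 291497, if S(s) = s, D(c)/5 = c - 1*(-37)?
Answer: -291164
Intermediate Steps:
K(k, h) = 5 + h
D(c) = 185 + 5*c (D(c) = 5*(c - 1*(-37)) = 5*(c + 37) = 5*(37 + c) = 185 + 5*c)
(D(32) + S(K(-11, -17))) - 291497 = ((185 + 5*32) + (5 - 17)) - 291497 = ((185 + 160) - 12) - 291497 = (345 - 12) - 291497 = 333 - 291497 = -291164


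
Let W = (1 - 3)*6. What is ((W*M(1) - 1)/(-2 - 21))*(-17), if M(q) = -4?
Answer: 799/23 ≈ 34.739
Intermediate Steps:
W = -12 (W = -2*6 = -12)
((W*M(1) - 1)/(-2 - 21))*(-17) = ((-12*(-4) - 1)/(-2 - 21))*(-17) = ((48 - 1)/(-23))*(-17) = (47*(-1/23))*(-17) = -47/23*(-17) = 799/23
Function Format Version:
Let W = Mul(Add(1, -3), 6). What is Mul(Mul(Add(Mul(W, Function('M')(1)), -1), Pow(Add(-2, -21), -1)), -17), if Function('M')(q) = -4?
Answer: Rational(799, 23) ≈ 34.739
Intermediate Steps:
W = -12 (W = Mul(-2, 6) = -12)
Mul(Mul(Add(Mul(W, Function('M')(1)), -1), Pow(Add(-2, -21), -1)), -17) = Mul(Mul(Add(Mul(-12, -4), -1), Pow(Add(-2, -21), -1)), -17) = Mul(Mul(Add(48, -1), Pow(-23, -1)), -17) = Mul(Mul(47, Rational(-1, 23)), -17) = Mul(Rational(-47, 23), -17) = Rational(799, 23)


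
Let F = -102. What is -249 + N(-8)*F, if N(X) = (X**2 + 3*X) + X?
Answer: -3513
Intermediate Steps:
N(X) = X**2 + 4*X
-249 + N(-8)*F = -249 - 8*(4 - 8)*(-102) = -249 - 8*(-4)*(-102) = -249 + 32*(-102) = -249 - 3264 = -3513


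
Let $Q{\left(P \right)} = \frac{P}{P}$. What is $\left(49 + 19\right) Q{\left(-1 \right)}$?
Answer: $68$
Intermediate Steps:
$Q{\left(P \right)} = 1$
$\left(49 + 19\right) Q{\left(-1 \right)} = \left(49 + 19\right) 1 = 68 \cdot 1 = 68$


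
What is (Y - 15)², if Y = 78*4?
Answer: 88209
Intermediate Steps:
Y = 312
(Y - 15)² = (312 - 15)² = 297² = 88209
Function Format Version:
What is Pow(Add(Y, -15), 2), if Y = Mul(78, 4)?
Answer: 88209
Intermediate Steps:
Y = 312
Pow(Add(Y, -15), 2) = Pow(Add(312, -15), 2) = Pow(297, 2) = 88209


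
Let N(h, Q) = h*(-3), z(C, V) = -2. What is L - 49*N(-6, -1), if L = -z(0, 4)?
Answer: -880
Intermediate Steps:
N(h, Q) = -3*h
L = 2 (L = -1*(-2) = 2)
L - 49*N(-6, -1) = 2 - (-147)*(-6) = 2 - 49*18 = 2 - 882 = -880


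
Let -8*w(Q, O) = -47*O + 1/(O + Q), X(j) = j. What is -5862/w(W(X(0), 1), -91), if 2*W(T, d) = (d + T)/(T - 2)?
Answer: 5705680/520367 ≈ 10.965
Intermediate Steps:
W(T, d) = (T + d)/(2*(-2 + T)) (W(T, d) = ((d + T)/(T - 2))/2 = ((T + d)/(-2 + T))/2 = (T + d)/(2*(-2 + T)))
w(Q, O) = -1/(8*(O + Q)) + 47*O/8 (w(Q, O) = -(-47*O + 1/(O + Q))/8 = -(1/(O + Q) - 47*O)/8 = -1/(8*(O + Q)) + 47*O/8)
-5862/w(W(X(0), 1), -91) = -5862*8*(-91 + (0 + 1)/(2*(-2 + 0)))/(-1 + 47*(-91)² + 47*(-91)*((0 + 1)/(2*(-2 + 0)))) = -5862*8*(-91 + (½)*1/(-2))/(-1 + 47*8281 + 47*(-91)*((½)*1/(-2))) = -5862*8*(-91 + (½)*(-½)*1)/(-1 + 389207 + 47*(-91)*((½)*(-½)*1)) = -5862*8*(-91 - ¼)/(-1 + 389207 + 47*(-91)*(-¼)) = -5862*(-730/(-1 + 389207 + 4277/4)) = -5862/((⅛)*(-4/365)*(1561101/4)) = -5862/(-1561101/2920) = -5862*(-2920/1561101) = 5705680/520367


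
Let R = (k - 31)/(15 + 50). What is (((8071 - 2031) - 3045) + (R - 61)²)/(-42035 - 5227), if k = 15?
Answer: -14251118/99840975 ≈ -0.14274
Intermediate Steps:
R = -16/65 (R = (15 - 31)/(15 + 50) = -16/65 ≈ -0.24615)
(((8071 - 2031) - 3045) + (R - 61)²)/(-42035 - 5227) = (((8071 - 2031) - 3045) + (-16/65 - 61)²)/(-42035 - 5227) = ((6040 - 3045) + (-3981/65)²)/(-47262) = (2995 + 15848361/4225)*(-1/47262) = (28502236/4225)*(-1/47262) = -14251118/99840975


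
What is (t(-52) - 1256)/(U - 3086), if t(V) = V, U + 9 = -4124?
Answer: 1308/7219 ≈ 0.18119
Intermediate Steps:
U = -4133 (U = -9 - 4124 = -4133)
(t(-52) - 1256)/(U - 3086) = (-52 - 1256)/(-4133 - 3086) = -1308/(-7219) = -1308*(-1/7219) = 1308/7219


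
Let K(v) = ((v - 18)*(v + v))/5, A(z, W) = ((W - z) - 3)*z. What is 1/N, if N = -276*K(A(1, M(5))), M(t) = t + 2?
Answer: 1/4968 ≈ 0.00020129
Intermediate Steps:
M(t) = 2 + t
A(z, W) = z*(-3 + W - z) (A(z, W) = (-3 + W - z)*z = z*(-3 + W - z))
K(v) = 2*v*(-18 + v)/5 (K(v) = ((-18 + v)*(2*v))*(⅕) = (2*v*(-18 + v))*(⅕) = 2*v*(-18 + v)/5)
N = 4968 (N = -552*1*(-3 + (2 + 5) - 1*1)*(-18 + 1*(-3 + (2 + 5) - 1*1))/5 = -552*1*(-3 + 7 - 1)*(-18 + 1*(-3 + 7 - 1))/5 = -552*1*3*(-18 + 1*3)/5 = -552*3*(-18 + 3)/5 = -552*3*(-15)/5 = -276*(-18) = 4968)
1/N = 1/4968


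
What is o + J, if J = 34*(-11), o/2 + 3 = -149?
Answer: -678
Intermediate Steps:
o = -304 (o = -6 + 2*(-149) = -6 - 298 = -304)
J = -374
o + J = -304 - 374 = -678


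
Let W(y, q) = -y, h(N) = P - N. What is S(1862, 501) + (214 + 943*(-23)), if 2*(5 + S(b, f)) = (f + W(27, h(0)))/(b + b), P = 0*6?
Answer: -79991283/3724 ≈ -21480.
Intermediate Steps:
P = 0
h(N) = -N (h(N) = 0 - N = -N)
S(b, f) = -5 + (-27 + f)/(4*b) (S(b, f) = -5 + ((f - 1*27)/(b + b))/2 = -5 + ((f - 27)/((2*b)))/2 = -5 + ((-27 + f)*(1/(2*b)))/2 = -5 + ((-27 + f)/(2*b))/2 = -5 + (-27 + f)/(4*b))
S(1862, 501) + (214 + 943*(-23)) = (¼)*(-27 + 501 - 20*1862)/1862 + (214 + 943*(-23)) = (¼)*(1/1862)*(-27 + 501 - 37240) + (214 - 21689) = (¼)*(1/1862)*(-36766) - 21475 = -18383/3724 - 21475 = -79991283/3724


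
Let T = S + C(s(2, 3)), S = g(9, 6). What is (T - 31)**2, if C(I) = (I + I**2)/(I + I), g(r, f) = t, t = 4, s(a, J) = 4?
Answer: 2401/4 ≈ 600.25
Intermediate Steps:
g(r, f) = 4
C(I) = (I + I**2)/(2*I) (C(I) = (I + I**2)/((2*I)) = (I + I**2)*(1/(2*I)) = (I + I**2)/(2*I))
S = 4
T = 13/2 (T = 4 + (1/2 + (1/2)*4) = 4 + (1/2 + 2) = 4 + 5/2 = 13/2 ≈ 6.5000)
(T - 31)**2 = (13/2 - 31)**2 = (-49/2)**2 = 2401/4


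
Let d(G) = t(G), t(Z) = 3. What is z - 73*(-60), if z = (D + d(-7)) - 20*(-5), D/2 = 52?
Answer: 4587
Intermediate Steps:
D = 104 (D = 2*52 = 104)
d(G) = 3
z = 207 (z = (104 + 3) - 20*(-5) = 107 + 100 = 207)
z - 73*(-60) = 207 - 73*(-60) = 207 + 4380 = 4587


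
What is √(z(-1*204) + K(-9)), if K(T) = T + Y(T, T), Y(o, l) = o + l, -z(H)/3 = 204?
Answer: 3*I*√71 ≈ 25.278*I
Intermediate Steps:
z(H) = -612 (z(H) = -3*204 = -612)
Y(o, l) = l + o
K(T) = 3*T (K(T) = T + (T + T) = T + 2*T = 3*T)
√(z(-1*204) + K(-9)) = √(-612 + 3*(-9)) = √(-612 - 27) = √(-639) = 3*I*√71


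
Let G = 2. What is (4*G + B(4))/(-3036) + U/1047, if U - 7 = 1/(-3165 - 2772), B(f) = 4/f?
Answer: 23408579/6290631468 ≈ 0.0037212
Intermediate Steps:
U = 41558/5937 (U = 7 + 1/(-3165 - 2772) = 7 + 1/(-5937) = 7 - 1/5937 = 41558/5937 ≈ 6.9998)
(4*G + B(4))/(-3036) + U/1047 = (4*2 + 4/4)/(-3036) + (41558/5937)/1047 = (8 + 4*(¼))*(-1/3036) + (41558/5937)*(1/1047) = (8 + 1)*(-1/3036) + 41558/6216039 = 9*(-1/3036) + 41558/6216039 = -3/1012 + 41558/6216039 = 23408579/6290631468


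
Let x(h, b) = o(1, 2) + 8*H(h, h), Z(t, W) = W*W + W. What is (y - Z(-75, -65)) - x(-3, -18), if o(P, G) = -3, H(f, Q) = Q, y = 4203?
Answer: 70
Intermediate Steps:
Z(t, W) = W + W² (Z(t, W) = W² + W = W + W²)
x(h, b) = -3 + 8*h
(y - Z(-75, -65)) - x(-3, -18) = (4203 - (-65)*(1 - 65)) - (-3 + 8*(-3)) = (4203 - (-65)*(-64)) - (-3 - 24) = (4203 - 1*4160) - 1*(-27) = (4203 - 4160) + 27 = 43 + 27 = 70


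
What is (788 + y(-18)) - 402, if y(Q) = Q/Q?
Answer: 387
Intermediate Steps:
y(Q) = 1
(788 + y(-18)) - 402 = (788 + 1) - 402 = 789 - 402 = 387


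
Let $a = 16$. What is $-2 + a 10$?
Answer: $158$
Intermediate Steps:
$-2 + a 10 = -2 + 16 \cdot 10 = -2 + 160 = 158$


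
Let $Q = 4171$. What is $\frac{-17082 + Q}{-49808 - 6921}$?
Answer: $\frac{12911}{56729} \approx 0.22759$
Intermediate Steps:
$\frac{-17082 + Q}{-49808 - 6921} = \frac{-17082 + 4171}{-49808 - 6921} = - \frac{12911}{-56729} = \left(-12911\right) \left(- \frac{1}{56729}\right) = \frac{12911}{56729}$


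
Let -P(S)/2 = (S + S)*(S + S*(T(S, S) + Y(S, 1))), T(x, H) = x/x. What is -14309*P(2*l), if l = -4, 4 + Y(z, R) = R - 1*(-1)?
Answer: 0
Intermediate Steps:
Y(z, R) = -3 + R (Y(z, R) = -4 + (R - 1*(-1)) = -4 + (R + 1) = -4 + (1 + R) = -3 + R)
T(x, H) = 1
P(S) = 0 (P(S) = -2*(S + S)*(S + S*(1 + (-3 + 1))) = -2*2*S*(S + S*(1 - 2)) = -2*2*S*(S + S*(-1)) = -2*2*S*(S - S) = -2*2*S*0 = -2*0 = 0)
-14309*P(2*l) = -14309*0 = 0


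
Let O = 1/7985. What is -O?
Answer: -1/7985 ≈ -0.00012523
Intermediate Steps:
O = 1/7985 ≈ 0.00012523
-O = -1*1/7985 = -1/7985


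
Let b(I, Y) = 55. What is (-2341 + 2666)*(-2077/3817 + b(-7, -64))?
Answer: 67553850/3817 ≈ 17698.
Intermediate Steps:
(-2341 + 2666)*(-2077/3817 + b(-7, -64)) = (-2341 + 2666)*(-2077/3817 + 55) = 325*(-2077*1/3817 + 55) = 325*(-2077/3817 + 55) = 325*(207858/3817) = 67553850/3817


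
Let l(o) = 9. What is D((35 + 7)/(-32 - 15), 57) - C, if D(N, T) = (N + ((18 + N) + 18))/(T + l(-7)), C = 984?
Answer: -508460/517 ≈ -983.48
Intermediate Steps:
D(N, T) = (36 + 2*N)/(9 + T) (D(N, T) = (N + ((18 + N) + 18))/(T + 9) = (N + (36 + N))/(9 + T) = (36 + 2*N)/(9 + T))
D((35 + 7)/(-32 - 15), 57) - C = 2*(18 + (35 + 7)/(-32 - 15))/(9 + 57) - 1*984 = 2*(18 + 42/(-47))/66 - 984 = 2*(1/66)*(18 + 42*(-1/47)) - 984 = 2*(1/66)*(18 - 42/47) - 984 = 2*(1/66)*(804/47) - 984 = 268/517 - 984 = -508460/517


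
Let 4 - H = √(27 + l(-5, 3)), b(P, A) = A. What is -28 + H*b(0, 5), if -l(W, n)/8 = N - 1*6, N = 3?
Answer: -8 - 5*√51 ≈ -43.707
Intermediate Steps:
l(W, n) = 24 (l(W, n) = -8*(3 - 1*6) = -8*(3 - 6) = -8*(-3) = 24)
H = 4 - √51 (H = 4 - √(27 + 24) = 4 - √51 ≈ -3.1414)
-28 + H*b(0, 5) = -28 + (4 - √51)*5 = -28 + (20 - 5*√51) = -8 - 5*√51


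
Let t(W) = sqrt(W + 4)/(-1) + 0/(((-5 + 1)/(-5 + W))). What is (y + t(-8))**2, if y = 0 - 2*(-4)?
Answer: 60 - 32*I ≈ 60.0 - 32.0*I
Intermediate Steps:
t(W) = -sqrt(4 + W) (t(W) = sqrt(4 + W)*(-1) + 0/((-4/(-5 + W))) = -sqrt(4 + W) + 0*(5/4 - W/4) = -sqrt(4 + W) + 0 = -sqrt(4 + W))
y = 8 (y = 0 + 8 = 8)
(y + t(-8))**2 = (8 - sqrt(4 - 8))**2 = (8 - sqrt(-4))**2 = (8 - 2*I)**2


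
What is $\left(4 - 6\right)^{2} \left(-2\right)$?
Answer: $-8$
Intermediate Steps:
$\left(4 - 6\right)^{2} \left(-2\right) = \left(-2\right)^{2} \left(-2\right) = 4 \left(-2\right) = -8$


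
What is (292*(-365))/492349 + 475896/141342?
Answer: 36540448224/11598265393 ≈ 3.1505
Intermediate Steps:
(292*(-365))/492349 + 475896/141342 = -106580*1/492349 + 475896*(1/141342) = -106580/492349 + 79316/23557 = 36540448224/11598265393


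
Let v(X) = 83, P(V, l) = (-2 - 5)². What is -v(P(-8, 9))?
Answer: -83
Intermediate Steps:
P(V, l) = 49 (P(V, l) = (-7)² = 49)
-v(P(-8, 9)) = -1*83 = -83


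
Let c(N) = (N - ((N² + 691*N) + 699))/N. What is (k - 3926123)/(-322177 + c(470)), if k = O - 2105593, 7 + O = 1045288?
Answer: 781208150/50656363 ≈ 15.422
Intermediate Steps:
O = 1045281 (O = -7 + 1045288 = 1045281)
c(N) = (-699 - N² - 690*N)/N (c(N) = (N - (699 + N² + 691*N))/N = (N + (-699 - N² - 691*N))/N = (-699 - N² - 690*N)/N)
k = -1060312 (k = 1045281 - 2105593 = -1060312)
(k - 3926123)/(-322177 + c(470)) = (-1060312 - 3926123)/(-322177 + (-690 - 1*470 - 699/470)) = -4986435/(-322177 + (-690 - 470 - 699*1/470)) = -4986435/(-322177 + (-690 - 470 - 699/470)) = -4986435/(-322177 - 545899/470) = -4986435/(-151969089/470) = -4986435*(-470/151969089) = 781208150/50656363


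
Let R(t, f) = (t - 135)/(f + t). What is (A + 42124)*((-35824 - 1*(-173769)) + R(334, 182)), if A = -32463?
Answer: 687668231359/516 ≈ 1.3327e+9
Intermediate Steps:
R(t, f) = (-135 + t)/(f + t)
(A + 42124)*((-35824 - 1*(-173769)) + R(334, 182)) = (-32463 + 42124)*((-35824 - 1*(-173769)) + (-135 + 334)/(182 + 334)) = 9661*((-35824 + 173769) + 199/516) = 9661*(137945 + (1/516)*199) = 9661*(137945 + 199/516) = 9661*(71179819/516) = 687668231359/516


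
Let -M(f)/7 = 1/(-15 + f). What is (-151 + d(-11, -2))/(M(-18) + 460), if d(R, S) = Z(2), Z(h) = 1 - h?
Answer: -5016/15187 ≈ -0.33028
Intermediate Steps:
M(f) = -7/(-15 + f)
d(R, S) = -1 (d(R, S) = 1 - 1*2 = 1 - 2 = -1)
(-151 + d(-11, -2))/(M(-18) + 460) = (-151 - 1)/(-7/(-15 - 18) + 460) = -152/(-7/(-33) + 460) = -152/(-7*(-1/33) + 460) = -152/(7/33 + 460) = -152/15187/33 = -152*33/15187 = -5016/15187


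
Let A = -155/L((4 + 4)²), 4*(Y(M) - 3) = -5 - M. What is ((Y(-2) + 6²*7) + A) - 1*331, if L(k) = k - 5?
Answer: -18733/236 ≈ -79.377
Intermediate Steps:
L(k) = -5 + k
Y(M) = 7/4 - M/4 (Y(M) = 3 + (-5 - M)/4 = 3 + (-5/4 - M/4) = 7/4 - M/4)
A = -155/59 (A = -155/(-5 + (4 + 4)²) = -155/(-5 + 8²) = -155/(-5 + 64) = -155/59 ≈ -2.6271)
((Y(-2) + 6²*7) + A) - 1*331 = (((7/4 - ¼*(-2)) + 6²*7) - 155/59) - 1*331 = (((7/4 + ½) + 36*7) - 155/59) - 331 = ((9/4 + 252) - 155/59) - 331 = (1017/4 - 155/59) - 331 = 59383/236 - 331 = -18733/236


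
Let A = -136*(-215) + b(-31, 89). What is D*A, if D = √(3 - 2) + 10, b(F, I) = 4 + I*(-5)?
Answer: 316789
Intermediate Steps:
b(F, I) = 4 - 5*I
D = 11 (D = √1 + 10 = 1 + 10 = 11)
A = 28799 (A = -136*(-215) + (4 - 5*89) = 29240 + (4 - 445) = 29240 - 441 = 28799)
D*A = 11*28799 = 316789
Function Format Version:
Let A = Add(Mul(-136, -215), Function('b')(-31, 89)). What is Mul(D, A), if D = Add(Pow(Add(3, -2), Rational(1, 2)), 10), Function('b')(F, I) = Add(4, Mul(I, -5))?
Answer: 316789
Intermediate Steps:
Function('b')(F, I) = Add(4, Mul(-5, I))
D = 11 (D = Add(Pow(1, Rational(1, 2)), 10) = Add(1, 10) = 11)
A = 28799 (A = Add(Mul(-136, -215), Add(4, Mul(-5, 89))) = Add(29240, Add(4, -445)) = Add(29240, -441) = 28799)
Mul(D, A) = Mul(11, 28799) = 316789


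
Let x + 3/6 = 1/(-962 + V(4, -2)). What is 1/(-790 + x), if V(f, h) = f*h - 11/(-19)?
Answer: -36838/29120477 ≈ -0.0012650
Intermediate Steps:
V(f, h) = 11/19 + f*h (V(f, h) = f*h - 11*(-1/19) = f*h + 11/19 = 11/19 + f*h)
x = -18457/36838 (x = -½ + 1/(-962 + (11/19 + 4*(-2))) = -½ + 1/(-962 + (11/19 - 8)) = -½ + 1/(-962 - 141/19) = -½ + 1/(-18419/19) = -½ - 19/18419 = -18457/36838 ≈ -0.50103)
1/(-790 + x) = 1/(-790 - 18457/36838) = 1/(-29120477/36838) = -36838/29120477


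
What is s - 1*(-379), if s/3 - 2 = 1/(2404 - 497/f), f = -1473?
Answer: 1363516184/3541589 ≈ 385.00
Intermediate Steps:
s = 21253953/3541589 (s = 6 + 3/(2404 - 497/(-1473)) = 6 + 3/(2404 - 497*(-1/1473)) = 6 + 3/(2404 + 497/1473) = 6 + 3/(3541589/1473) = 6 + 3*(1473/3541589) = 6 + 4419/3541589 = 21253953/3541589 ≈ 6.0013)
s - 1*(-379) = 21253953/3541589 - 1*(-379) = 21253953/3541589 + 379 = 1363516184/3541589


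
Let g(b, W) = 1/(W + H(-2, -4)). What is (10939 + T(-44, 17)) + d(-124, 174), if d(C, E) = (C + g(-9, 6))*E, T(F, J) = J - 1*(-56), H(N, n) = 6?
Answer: -21099/2 ≈ -10550.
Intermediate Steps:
T(F, J) = 56 + J (T(F, J) = J + 56 = 56 + J)
g(b, W) = 1/(6 + W) (g(b, W) = 1/(W + 6) = 1/(6 + W))
d(C, E) = E*(1/12 + C) (d(C, E) = (C + 1/(6 + 6))*E = (C + 1/12)*E = (1/12 + C)*E = E*(1/12 + C))
(10939 + T(-44, 17)) + d(-124, 174) = (10939 + (56 + 17)) + 174*(1/12 - 124) = (10939 + 73) + 174*(-1487/12) = 11012 - 43123/2 = -21099/2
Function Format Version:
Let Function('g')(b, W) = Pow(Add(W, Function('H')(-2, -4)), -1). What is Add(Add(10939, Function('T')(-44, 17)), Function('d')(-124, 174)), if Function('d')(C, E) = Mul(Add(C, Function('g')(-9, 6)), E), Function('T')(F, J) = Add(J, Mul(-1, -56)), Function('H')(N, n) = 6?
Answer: Rational(-21099, 2) ≈ -10550.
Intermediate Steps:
Function('T')(F, J) = Add(56, J) (Function('T')(F, J) = Add(J, 56) = Add(56, J))
Function('g')(b, W) = Pow(Add(6, W), -1) (Function('g')(b, W) = Pow(Add(W, 6), -1) = Pow(Add(6, W), -1))
Function('d')(C, E) = Mul(E, Add(Rational(1, 12), C)) (Function('d')(C, E) = Mul(Add(C, Pow(Add(6, 6), -1)), E) = Mul(Add(C, Pow(12, -1)), E) = Mul(Add(C, Rational(1, 12)), E) = Mul(Add(Rational(1, 12), C), E) = Mul(E, Add(Rational(1, 12), C)))
Add(Add(10939, Function('T')(-44, 17)), Function('d')(-124, 174)) = Add(Add(10939, Add(56, 17)), Mul(174, Add(Rational(1, 12), -124))) = Add(Add(10939, 73), Mul(174, Rational(-1487, 12))) = Add(11012, Rational(-43123, 2)) = Rational(-21099, 2)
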